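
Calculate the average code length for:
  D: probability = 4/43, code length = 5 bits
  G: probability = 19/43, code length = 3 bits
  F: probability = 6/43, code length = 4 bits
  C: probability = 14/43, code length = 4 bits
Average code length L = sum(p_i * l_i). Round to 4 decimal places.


Weighted contributions p_i * l_i:
  D: (4/43) * 5 = 20/43
  G: (19/43) * 3 = 57/43
  F: (6/43) * 4 = 24/43
  C: (14/43) * 4 = 56/43
Sum = (20 + 57 + 24 + 56)/43 = 157/43

L = 157/43 = 3.6512 bits/symbol


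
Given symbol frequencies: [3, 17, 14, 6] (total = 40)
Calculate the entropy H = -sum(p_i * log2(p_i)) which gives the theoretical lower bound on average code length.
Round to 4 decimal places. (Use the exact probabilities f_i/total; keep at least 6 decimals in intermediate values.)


Per-symbol terms -p_i * log2(p_i) with p_i = f_i/40:
  p = 3/40 = 0.075000: log2(p) = -3.736966, -p*log2(p) = 0.280272
  p = 17/40 = 0.425000: log2(p) = -1.234465, -p*log2(p) = 0.524648
  p = 14/40 = 0.350000: log2(p) = -1.514573, -p*log2(p) = 0.530101
  p = 6/40 = 0.150000: log2(p) = -2.736966, -p*log2(p) = 0.410545
H = 0.280272 + 0.524648 + 0.530101 + 0.410545 = 1.745566

H = 1.7456 bits/symbol


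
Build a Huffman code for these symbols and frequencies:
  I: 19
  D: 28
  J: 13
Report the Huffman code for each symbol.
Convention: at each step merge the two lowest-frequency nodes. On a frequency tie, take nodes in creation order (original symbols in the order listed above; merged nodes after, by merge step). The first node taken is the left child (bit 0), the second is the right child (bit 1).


Huffman tree construction:
Step 1: Merge J(13) + I(19) = 32
Step 2: Merge D(28) + (J+I)(32) = 60
Read each symbol's code off the tree from the root (left child = 0, right child = 1).

Codes:
  I: 11 (length 2)
  D: 0 (length 1)
  J: 10 (length 2)
Average code length: 92/60 = 1.5333 bits/symbol


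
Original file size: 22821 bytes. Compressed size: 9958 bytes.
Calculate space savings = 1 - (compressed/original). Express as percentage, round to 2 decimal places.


ratio = compressed/original = 9958/22821 = 0.436352
savings = 1 - ratio = 1 - 0.436352 = 0.563648
as a percentage: 0.563648 * 100 = 56.36%

Space savings = 1 - 9958/22821 = 56.36%


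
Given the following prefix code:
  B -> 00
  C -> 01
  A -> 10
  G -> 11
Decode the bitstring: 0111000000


Decoding step by step:
Bits 01 -> C
Bits 11 -> G
Bits 00 -> B
Bits 00 -> B
Bits 00 -> B


Decoded message: CGBBB


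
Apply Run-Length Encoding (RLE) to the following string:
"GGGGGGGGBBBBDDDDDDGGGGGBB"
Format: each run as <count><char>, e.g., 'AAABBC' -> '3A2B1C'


Scanning runs left to right:
  i=0: run of 'G' x 8 -> '8G'
  i=8: run of 'B' x 4 -> '4B'
  i=12: run of 'D' x 6 -> '6D'
  i=18: run of 'G' x 5 -> '5G'
  i=23: run of 'B' x 2 -> '2B'

RLE = 8G4B6D5G2B


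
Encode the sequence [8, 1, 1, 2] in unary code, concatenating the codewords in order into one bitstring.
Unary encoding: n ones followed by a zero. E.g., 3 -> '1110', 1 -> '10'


Encode each number as n ones followed by a terminating 0:
  8 -> 111111110 (9 bits)
  1 -> 10 (2 bits)
  1 -> 10 (2 bits)
  2 -> 110 (3 bits)
Total length = 9 + 2 + 2 + 3 = 16 bits.

Unary([8, 1, 1, 2]) = 1111111101010110 (16 bits)


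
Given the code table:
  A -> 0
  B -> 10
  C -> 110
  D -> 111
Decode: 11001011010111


Decoding:
110 -> C
0 -> A
10 -> B
110 -> C
10 -> B
111 -> D


Result: CABCBD


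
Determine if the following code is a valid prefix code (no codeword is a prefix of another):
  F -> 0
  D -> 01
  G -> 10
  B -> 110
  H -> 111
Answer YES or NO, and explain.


Checking each pair (does one codeword prefix another?):
  F='0' vs D='01': prefix -- VIOLATION

NO -- this is NOT a valid prefix code. F (0) is a prefix of D (01).


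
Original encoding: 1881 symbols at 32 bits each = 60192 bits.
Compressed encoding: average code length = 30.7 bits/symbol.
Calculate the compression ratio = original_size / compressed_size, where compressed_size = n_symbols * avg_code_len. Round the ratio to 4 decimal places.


original_size = n_symbols * orig_bits = 1881 * 32 = 60192 bits
compressed_size = n_symbols * avg_code_len = 1881 * 30.7 = 57746.7 bits
ratio = original_size / compressed_size = 60192 / 57746.7 = 1.0423

Compression ratio = 1.0423


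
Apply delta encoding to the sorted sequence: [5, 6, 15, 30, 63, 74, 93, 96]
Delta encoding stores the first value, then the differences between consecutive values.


First value: 5
Deltas:
  6 - 5 = 1
  15 - 6 = 9
  30 - 15 = 15
  63 - 30 = 33
  74 - 63 = 11
  93 - 74 = 19
  96 - 93 = 3


Delta encoded: [5, 1, 9, 15, 33, 11, 19, 3]


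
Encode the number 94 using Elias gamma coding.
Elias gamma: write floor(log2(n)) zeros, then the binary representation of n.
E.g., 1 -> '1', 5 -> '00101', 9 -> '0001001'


num_bits = floor(log2(94)) + 1 = 7
leading_zeros = num_bits - 1 = 6
binary(94) = 1011110

Elias gamma(94) = '000000' + '1011110' = 0000001011110 (13 bits)


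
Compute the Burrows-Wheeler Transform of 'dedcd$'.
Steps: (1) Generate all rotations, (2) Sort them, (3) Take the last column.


Rotations (sorted):
  0: $dedcd -> last char: d
  1: cd$ded -> last char: d
  2: d$dedc -> last char: c
  3: dcd$de -> last char: e
  4: dedcd$ -> last char: $
  5: edcd$d -> last char: d


BWT = ddce$d


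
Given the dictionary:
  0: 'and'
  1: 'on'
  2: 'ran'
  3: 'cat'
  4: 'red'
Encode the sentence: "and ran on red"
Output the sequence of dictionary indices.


Look up each word in the dictionary:
  'and' -> 0
  'ran' -> 2
  'on' -> 1
  'red' -> 4

Encoded: [0, 2, 1, 4]


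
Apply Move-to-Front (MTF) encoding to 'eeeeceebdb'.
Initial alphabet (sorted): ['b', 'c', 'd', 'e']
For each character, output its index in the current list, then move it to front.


MTF encoding:
'e': index 3 in ['b', 'c', 'd', 'e'] -> ['e', 'b', 'c', 'd']
'e': index 0 in ['e', 'b', 'c', 'd'] -> ['e', 'b', 'c', 'd']
'e': index 0 in ['e', 'b', 'c', 'd'] -> ['e', 'b', 'c', 'd']
'e': index 0 in ['e', 'b', 'c', 'd'] -> ['e', 'b', 'c', 'd']
'c': index 2 in ['e', 'b', 'c', 'd'] -> ['c', 'e', 'b', 'd']
'e': index 1 in ['c', 'e', 'b', 'd'] -> ['e', 'c', 'b', 'd']
'e': index 0 in ['e', 'c', 'b', 'd'] -> ['e', 'c', 'b', 'd']
'b': index 2 in ['e', 'c', 'b', 'd'] -> ['b', 'e', 'c', 'd']
'd': index 3 in ['b', 'e', 'c', 'd'] -> ['d', 'b', 'e', 'c']
'b': index 1 in ['d', 'b', 'e', 'c'] -> ['b', 'd', 'e', 'c']


Output: [3, 0, 0, 0, 2, 1, 0, 2, 3, 1]


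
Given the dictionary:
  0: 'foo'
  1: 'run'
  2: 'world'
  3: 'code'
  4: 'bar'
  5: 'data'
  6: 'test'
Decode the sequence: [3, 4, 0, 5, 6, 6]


Look up each index in the dictionary:
  3 -> 'code'
  4 -> 'bar'
  0 -> 'foo'
  5 -> 'data'
  6 -> 'test'
  6 -> 'test'

Decoded: "code bar foo data test test"


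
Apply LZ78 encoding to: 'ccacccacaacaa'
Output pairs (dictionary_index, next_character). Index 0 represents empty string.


LZ78 encoding steps:
Dictionary: {0: ''}
Step 1: w='' (idx 0), next='c' -> output (0, 'c'), add 'c' as idx 1
Step 2: w='c' (idx 1), next='a' -> output (1, 'a'), add 'ca' as idx 2
Step 3: w='c' (idx 1), next='c' -> output (1, 'c'), add 'cc' as idx 3
Step 4: w='ca' (idx 2), next='c' -> output (2, 'c'), add 'cac' as idx 4
Step 5: w='' (idx 0), next='a' -> output (0, 'a'), add 'a' as idx 5
Step 6: w='a' (idx 5), next='c' -> output (5, 'c'), add 'ac' as idx 6
Step 7: w='a' (idx 5), next='a' -> output (5, 'a'), add 'aa' as idx 7


Encoded: [(0, 'c'), (1, 'a'), (1, 'c'), (2, 'c'), (0, 'a'), (5, 'c'), (5, 'a')]


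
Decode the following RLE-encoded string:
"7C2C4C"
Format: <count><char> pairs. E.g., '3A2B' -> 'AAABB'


Expanding each <count><char> pair:
  7C -> 'CCCCCCC'
  2C -> 'CC'
  4C -> 'CCCC'

Decoded = CCCCCCCCCCCCC


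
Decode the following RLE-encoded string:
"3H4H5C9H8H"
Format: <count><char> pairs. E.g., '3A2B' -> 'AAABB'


Expanding each <count><char> pair:
  3H -> 'HHH'
  4H -> 'HHHH'
  5C -> 'CCCCC'
  9H -> 'HHHHHHHHH'
  8H -> 'HHHHHHHH'

Decoded = HHHHHHHCCCCCHHHHHHHHHHHHHHHHH


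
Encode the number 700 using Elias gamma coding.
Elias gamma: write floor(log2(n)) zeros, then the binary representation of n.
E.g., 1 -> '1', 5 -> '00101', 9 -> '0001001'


num_bits = floor(log2(700)) + 1 = 10
leading_zeros = num_bits - 1 = 9
binary(700) = 1010111100

Elias gamma(700) = '000000000' + '1010111100' = 0000000001010111100 (19 bits)


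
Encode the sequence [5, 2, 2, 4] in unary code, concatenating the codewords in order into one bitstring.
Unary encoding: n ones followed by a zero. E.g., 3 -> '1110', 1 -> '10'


Encode each number as n ones followed by a terminating 0:
  5 -> 111110 (6 bits)
  2 -> 110 (3 bits)
  2 -> 110 (3 bits)
  4 -> 11110 (5 bits)
Total length = 6 + 3 + 3 + 5 = 17 bits.

Unary([5, 2, 2, 4]) = 11111011011011110 (17 bits)


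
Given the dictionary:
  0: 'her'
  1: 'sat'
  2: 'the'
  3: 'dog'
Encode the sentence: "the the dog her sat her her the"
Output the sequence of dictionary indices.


Look up each word in the dictionary:
  'the' -> 2
  'the' -> 2
  'dog' -> 3
  'her' -> 0
  'sat' -> 1
  'her' -> 0
  'her' -> 0
  'the' -> 2

Encoded: [2, 2, 3, 0, 1, 0, 0, 2]


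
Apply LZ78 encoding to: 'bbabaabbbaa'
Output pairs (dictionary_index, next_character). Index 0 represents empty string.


LZ78 encoding steps:
Dictionary: {0: ''}
Step 1: w='' (idx 0), next='b' -> output (0, 'b'), add 'b' as idx 1
Step 2: w='b' (idx 1), next='a' -> output (1, 'a'), add 'ba' as idx 2
Step 3: w='ba' (idx 2), next='a' -> output (2, 'a'), add 'baa' as idx 3
Step 4: w='b' (idx 1), next='b' -> output (1, 'b'), add 'bb' as idx 4
Step 5: w='baa' (idx 3), end of input -> output (3, '')


Encoded: [(0, 'b'), (1, 'a'), (2, 'a'), (1, 'b'), (3, '')]


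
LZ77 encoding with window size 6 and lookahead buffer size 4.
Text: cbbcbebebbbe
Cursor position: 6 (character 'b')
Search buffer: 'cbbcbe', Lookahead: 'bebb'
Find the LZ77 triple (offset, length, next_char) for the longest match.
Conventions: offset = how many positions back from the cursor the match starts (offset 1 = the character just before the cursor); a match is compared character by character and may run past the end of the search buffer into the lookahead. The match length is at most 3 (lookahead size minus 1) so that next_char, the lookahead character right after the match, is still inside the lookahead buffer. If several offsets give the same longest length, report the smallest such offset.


Try each offset into the search buffer:
  offset=1 (pos 5, char 'e'): match length 0
  offset=2 (pos 4, char 'b'): match length 3
  offset=3 (pos 3, char 'c'): match length 0
  offset=4 (pos 2, char 'b'): match length 1
  offset=5 (pos 1, char 'b'): match length 1
  offset=6 (pos 0, char 'c'): match length 0
Longest match has length 3 at offset 2.
next_char = character at position 6 + 3 = 9 -> 'b'

Best match: offset=2, length=3 (matching 'beb' starting at position 4)
LZ77 triple: (2, 3, 'b')


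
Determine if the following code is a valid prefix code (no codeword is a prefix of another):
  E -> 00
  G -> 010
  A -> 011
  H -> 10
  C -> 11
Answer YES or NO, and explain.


Checking each pair (does one codeword prefix another?):
  E='00' vs G='010': no prefix
  E='00' vs A='011': no prefix
  E='00' vs H='10': no prefix
  E='00' vs C='11': no prefix
  G='010' vs E='00': no prefix
  G='010' vs A='011': no prefix
  G='010' vs H='10': no prefix
  G='010' vs C='11': no prefix
  A='011' vs E='00': no prefix
  A='011' vs G='010': no prefix
  A='011' vs H='10': no prefix
  A='011' vs C='11': no prefix
  H='10' vs E='00': no prefix
  H='10' vs G='010': no prefix
  H='10' vs A='011': no prefix
  H='10' vs C='11': no prefix
  C='11' vs E='00': no prefix
  C='11' vs G='010': no prefix
  C='11' vs A='011': no prefix
  C='11' vs H='10': no prefix
No violation found over all pairs.

YES -- this is a valid prefix code. No codeword is a prefix of any other codeword.


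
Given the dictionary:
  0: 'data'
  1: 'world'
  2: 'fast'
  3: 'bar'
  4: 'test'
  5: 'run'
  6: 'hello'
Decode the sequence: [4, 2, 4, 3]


Look up each index in the dictionary:
  4 -> 'test'
  2 -> 'fast'
  4 -> 'test'
  3 -> 'bar'

Decoded: "test fast test bar"


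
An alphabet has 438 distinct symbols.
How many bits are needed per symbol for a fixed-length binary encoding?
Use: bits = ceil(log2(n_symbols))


log2(438) = 8.7748
Bracket: 2^8 = 256 < 438 <= 2^9 = 512
So ceil(log2(438)) = 9

bits = ceil(log2(438)) = ceil(8.7748) = 9 bits


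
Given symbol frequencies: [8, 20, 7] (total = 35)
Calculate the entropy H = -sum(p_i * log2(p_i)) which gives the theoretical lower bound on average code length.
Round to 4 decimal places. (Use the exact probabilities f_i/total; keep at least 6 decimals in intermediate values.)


Per-symbol terms -p_i * log2(p_i) with p_i = f_i/35:
  p = 8/35 = 0.228571: log2(p) = -2.129283, -p*log2(p) = 0.486693
  p = 20/35 = 0.571429: log2(p) = -0.807355, -p*log2(p) = 0.461346
  p = 7/35 = 0.200000: log2(p) = -2.321928, -p*log2(p) = 0.464386
H = 0.486693 + 0.461346 + 0.464386 = 1.412425

H = 1.4124 bits/symbol


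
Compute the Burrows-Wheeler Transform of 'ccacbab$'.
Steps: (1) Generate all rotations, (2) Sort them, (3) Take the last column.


Rotations (sorted):
  0: $ccacbab -> last char: b
  1: ab$ccacb -> last char: b
  2: acbab$cc -> last char: c
  3: b$ccacba -> last char: a
  4: bab$ccac -> last char: c
  5: cacbab$c -> last char: c
  6: cbab$cca -> last char: a
  7: ccacbab$ -> last char: $


BWT = bbcacca$


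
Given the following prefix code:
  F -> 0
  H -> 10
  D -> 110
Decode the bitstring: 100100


Decoding step by step:
Bits 10 -> H
Bits 0 -> F
Bits 10 -> H
Bits 0 -> F


Decoded message: HFHF


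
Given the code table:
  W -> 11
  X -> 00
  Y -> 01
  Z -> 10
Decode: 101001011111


Decoding:
10 -> Z
10 -> Z
01 -> Y
01 -> Y
11 -> W
11 -> W


Result: ZZYYWW


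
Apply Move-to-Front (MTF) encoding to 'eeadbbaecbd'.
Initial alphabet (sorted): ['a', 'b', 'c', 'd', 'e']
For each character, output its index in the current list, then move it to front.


MTF encoding:
'e': index 4 in ['a', 'b', 'c', 'd', 'e'] -> ['e', 'a', 'b', 'c', 'd']
'e': index 0 in ['e', 'a', 'b', 'c', 'd'] -> ['e', 'a', 'b', 'c', 'd']
'a': index 1 in ['e', 'a', 'b', 'c', 'd'] -> ['a', 'e', 'b', 'c', 'd']
'd': index 4 in ['a', 'e', 'b', 'c', 'd'] -> ['d', 'a', 'e', 'b', 'c']
'b': index 3 in ['d', 'a', 'e', 'b', 'c'] -> ['b', 'd', 'a', 'e', 'c']
'b': index 0 in ['b', 'd', 'a', 'e', 'c'] -> ['b', 'd', 'a', 'e', 'c']
'a': index 2 in ['b', 'd', 'a', 'e', 'c'] -> ['a', 'b', 'd', 'e', 'c']
'e': index 3 in ['a', 'b', 'd', 'e', 'c'] -> ['e', 'a', 'b', 'd', 'c']
'c': index 4 in ['e', 'a', 'b', 'd', 'c'] -> ['c', 'e', 'a', 'b', 'd']
'b': index 3 in ['c', 'e', 'a', 'b', 'd'] -> ['b', 'c', 'e', 'a', 'd']
'd': index 4 in ['b', 'c', 'e', 'a', 'd'] -> ['d', 'b', 'c', 'e', 'a']


Output: [4, 0, 1, 4, 3, 0, 2, 3, 4, 3, 4]


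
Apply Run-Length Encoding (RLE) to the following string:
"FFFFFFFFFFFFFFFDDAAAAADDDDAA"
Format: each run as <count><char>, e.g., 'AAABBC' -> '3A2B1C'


Scanning runs left to right:
  i=0: run of 'F' x 15 -> '15F'
  i=15: run of 'D' x 2 -> '2D'
  i=17: run of 'A' x 5 -> '5A'
  i=22: run of 'D' x 4 -> '4D'
  i=26: run of 'A' x 2 -> '2A'

RLE = 15F2D5A4D2A


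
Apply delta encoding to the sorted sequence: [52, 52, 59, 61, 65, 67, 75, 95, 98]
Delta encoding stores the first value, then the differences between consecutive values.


First value: 52
Deltas:
  52 - 52 = 0
  59 - 52 = 7
  61 - 59 = 2
  65 - 61 = 4
  67 - 65 = 2
  75 - 67 = 8
  95 - 75 = 20
  98 - 95 = 3


Delta encoded: [52, 0, 7, 2, 4, 2, 8, 20, 3]


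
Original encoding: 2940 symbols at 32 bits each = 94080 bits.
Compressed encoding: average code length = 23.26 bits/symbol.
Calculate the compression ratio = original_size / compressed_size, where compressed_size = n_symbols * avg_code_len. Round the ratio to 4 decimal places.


original_size = n_symbols * orig_bits = 2940 * 32 = 94080 bits
compressed_size = n_symbols * avg_code_len = 2940 * 23.26 = 68384.4 bits
ratio = original_size / compressed_size = 94080 / 68384.4 = 1.3758

Compression ratio = 1.3758


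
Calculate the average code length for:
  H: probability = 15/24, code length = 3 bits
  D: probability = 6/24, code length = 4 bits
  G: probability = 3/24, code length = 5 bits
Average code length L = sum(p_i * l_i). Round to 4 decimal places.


Weighted contributions p_i * l_i:
  H: (15/24) * 3 = 45/24
  D: (6/24) * 4 = 24/24
  G: (3/24) * 5 = 15/24
Sum = (45 + 24 + 15)/24 = 84/24

L = 84/24 = 3.5000 bits/symbol


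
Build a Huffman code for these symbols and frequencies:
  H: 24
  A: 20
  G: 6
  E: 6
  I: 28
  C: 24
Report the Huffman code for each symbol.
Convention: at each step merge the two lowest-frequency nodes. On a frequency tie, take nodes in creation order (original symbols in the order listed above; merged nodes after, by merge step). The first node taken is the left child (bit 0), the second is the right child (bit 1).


Huffman tree construction:
Step 1: Merge G(6) + E(6) = 12
Step 2: Merge (G+E)(12) + A(20) = 32
Step 3: Merge H(24) + C(24) = 48
Step 4: Merge I(28) + ((G+E)+A)(32) = 60
Step 5: Merge (H+C)(48) + (I+((G+E)+A))(60) = 108
Read each symbol's code off the tree from the root (left child = 0, right child = 1).

Codes:
  H: 00 (length 2)
  A: 111 (length 3)
  G: 1100 (length 4)
  E: 1101 (length 4)
  I: 10 (length 2)
  C: 01 (length 2)
Average code length: 260/108 = 2.4074 bits/symbol


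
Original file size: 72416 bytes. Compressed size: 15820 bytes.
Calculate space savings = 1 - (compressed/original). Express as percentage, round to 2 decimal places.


ratio = compressed/original = 15820/72416 = 0.21846
savings = 1 - ratio = 1 - 0.21846 = 0.78154
as a percentage: 0.78154 * 100 = 78.15%

Space savings = 1 - 15820/72416 = 78.15%


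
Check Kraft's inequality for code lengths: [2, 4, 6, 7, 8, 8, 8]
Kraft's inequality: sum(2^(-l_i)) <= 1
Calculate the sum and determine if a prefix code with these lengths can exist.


Sum = 2^(-2) + 2^(-4) + 2^(-6) + 2^(-7) + 2^(-8) + 2^(-8) + 2^(-8)
    = 0.25 + 0.0625 + 0.015625 + 0.0078125 + 0.00390625 + 0.00390625 + 0.00390625
    = 89/256 = 0.34765625
Since 0.34765625 <= 1, Kraft's inequality IS satisfied.
A prefix code with these lengths CAN exist.

Kraft sum = 0.34765625. Satisfied.


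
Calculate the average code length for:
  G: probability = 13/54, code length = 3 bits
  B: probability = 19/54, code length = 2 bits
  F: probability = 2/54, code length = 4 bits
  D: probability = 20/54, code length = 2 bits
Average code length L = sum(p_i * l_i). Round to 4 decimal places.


Weighted contributions p_i * l_i:
  G: (13/54) * 3 = 39/54
  B: (19/54) * 2 = 38/54
  F: (2/54) * 4 = 8/54
  D: (20/54) * 2 = 40/54
Sum = (39 + 38 + 8 + 40)/54 = 125/54

L = 125/54 = 2.3148 bits/symbol


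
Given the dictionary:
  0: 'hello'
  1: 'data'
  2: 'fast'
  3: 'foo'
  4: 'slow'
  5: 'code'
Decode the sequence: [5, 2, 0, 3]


Look up each index in the dictionary:
  5 -> 'code'
  2 -> 'fast'
  0 -> 'hello'
  3 -> 'foo'

Decoded: "code fast hello foo"


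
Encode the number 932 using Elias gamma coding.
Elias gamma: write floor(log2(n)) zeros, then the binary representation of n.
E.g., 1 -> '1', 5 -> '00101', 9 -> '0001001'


num_bits = floor(log2(932)) + 1 = 10
leading_zeros = num_bits - 1 = 9
binary(932) = 1110100100

Elias gamma(932) = '000000000' + '1110100100' = 0000000001110100100 (19 bits)


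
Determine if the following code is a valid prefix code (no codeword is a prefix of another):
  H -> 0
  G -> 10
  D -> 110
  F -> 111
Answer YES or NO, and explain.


Checking each pair (does one codeword prefix another?):
  H='0' vs G='10': no prefix
  H='0' vs D='110': no prefix
  H='0' vs F='111': no prefix
  G='10' vs H='0': no prefix
  G='10' vs D='110': no prefix
  G='10' vs F='111': no prefix
  D='110' vs H='0': no prefix
  D='110' vs G='10': no prefix
  D='110' vs F='111': no prefix
  F='111' vs H='0': no prefix
  F='111' vs G='10': no prefix
  F='111' vs D='110': no prefix
No violation found over all pairs.

YES -- this is a valid prefix code. No codeword is a prefix of any other codeword.


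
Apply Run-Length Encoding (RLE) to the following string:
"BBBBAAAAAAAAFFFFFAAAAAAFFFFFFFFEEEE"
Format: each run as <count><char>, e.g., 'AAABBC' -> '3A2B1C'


Scanning runs left to right:
  i=0: run of 'B' x 4 -> '4B'
  i=4: run of 'A' x 8 -> '8A'
  i=12: run of 'F' x 5 -> '5F'
  i=17: run of 'A' x 6 -> '6A'
  i=23: run of 'F' x 8 -> '8F'
  i=31: run of 'E' x 4 -> '4E'

RLE = 4B8A5F6A8F4E


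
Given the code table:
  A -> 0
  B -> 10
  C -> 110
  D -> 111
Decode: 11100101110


Decoding:
111 -> D
0 -> A
0 -> A
10 -> B
111 -> D
0 -> A


Result: DAABDA


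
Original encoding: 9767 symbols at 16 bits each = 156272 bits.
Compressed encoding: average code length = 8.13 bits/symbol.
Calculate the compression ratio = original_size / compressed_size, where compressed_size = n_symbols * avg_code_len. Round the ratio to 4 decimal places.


original_size = n_symbols * orig_bits = 9767 * 16 = 156272 bits
compressed_size = n_symbols * avg_code_len = 9767 * 8.13 = 79405.71 bits
ratio = original_size / compressed_size = 156272 / 79405.71 = 1.968

Compression ratio = 1.968


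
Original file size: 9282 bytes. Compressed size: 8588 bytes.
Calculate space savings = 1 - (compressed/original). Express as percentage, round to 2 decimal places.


ratio = compressed/original = 8588/9282 = 0.925232
savings = 1 - ratio = 1 - 0.925232 = 0.074768
as a percentage: 0.074768 * 100 = 7.48%

Space savings = 1 - 8588/9282 = 7.48%


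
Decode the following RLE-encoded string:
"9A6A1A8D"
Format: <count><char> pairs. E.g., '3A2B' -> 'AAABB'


Expanding each <count><char> pair:
  9A -> 'AAAAAAAAA'
  6A -> 'AAAAAA'
  1A -> 'A'
  8D -> 'DDDDDDDD'

Decoded = AAAAAAAAAAAAAAAADDDDDDDD


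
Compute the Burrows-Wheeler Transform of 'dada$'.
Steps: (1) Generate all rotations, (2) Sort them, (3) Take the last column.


Rotations (sorted):
  0: $dada -> last char: a
  1: a$dad -> last char: d
  2: ada$d -> last char: d
  3: da$da -> last char: a
  4: dada$ -> last char: $


BWT = adda$


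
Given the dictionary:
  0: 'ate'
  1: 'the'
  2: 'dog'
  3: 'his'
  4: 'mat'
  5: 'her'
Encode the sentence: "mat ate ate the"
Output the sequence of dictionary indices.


Look up each word in the dictionary:
  'mat' -> 4
  'ate' -> 0
  'ate' -> 0
  'the' -> 1

Encoded: [4, 0, 0, 1]


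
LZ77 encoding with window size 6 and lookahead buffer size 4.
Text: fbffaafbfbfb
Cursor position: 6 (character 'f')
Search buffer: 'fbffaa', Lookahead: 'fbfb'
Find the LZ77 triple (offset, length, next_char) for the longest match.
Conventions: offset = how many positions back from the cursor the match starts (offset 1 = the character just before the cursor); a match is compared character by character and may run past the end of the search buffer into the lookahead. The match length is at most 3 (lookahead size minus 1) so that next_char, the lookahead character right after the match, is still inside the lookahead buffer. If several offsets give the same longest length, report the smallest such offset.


Try each offset into the search buffer:
  offset=1 (pos 5, char 'a'): match length 0
  offset=2 (pos 4, char 'a'): match length 0
  offset=3 (pos 3, char 'f'): match length 1
  offset=4 (pos 2, char 'f'): match length 1
  offset=5 (pos 1, char 'b'): match length 0
  offset=6 (pos 0, char 'f'): match length 3
Longest match has length 3 at offset 6.
next_char = character at position 6 + 3 = 9 -> 'b'

Best match: offset=6, length=3 (matching 'fbf' starting at position 0)
LZ77 triple: (6, 3, 'b')


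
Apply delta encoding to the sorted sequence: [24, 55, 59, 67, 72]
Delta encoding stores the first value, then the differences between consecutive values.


First value: 24
Deltas:
  55 - 24 = 31
  59 - 55 = 4
  67 - 59 = 8
  72 - 67 = 5


Delta encoded: [24, 31, 4, 8, 5]


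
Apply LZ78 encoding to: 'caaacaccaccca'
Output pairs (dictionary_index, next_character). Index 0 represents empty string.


LZ78 encoding steps:
Dictionary: {0: ''}
Step 1: w='' (idx 0), next='c' -> output (0, 'c'), add 'c' as idx 1
Step 2: w='' (idx 0), next='a' -> output (0, 'a'), add 'a' as idx 2
Step 3: w='a' (idx 2), next='a' -> output (2, 'a'), add 'aa' as idx 3
Step 4: w='c' (idx 1), next='a' -> output (1, 'a'), add 'ca' as idx 4
Step 5: w='c' (idx 1), next='c' -> output (1, 'c'), add 'cc' as idx 5
Step 6: w='a' (idx 2), next='c' -> output (2, 'c'), add 'ac' as idx 6
Step 7: w='cc' (idx 5), next='a' -> output (5, 'a'), add 'cca' as idx 7


Encoded: [(0, 'c'), (0, 'a'), (2, 'a'), (1, 'a'), (1, 'c'), (2, 'c'), (5, 'a')]


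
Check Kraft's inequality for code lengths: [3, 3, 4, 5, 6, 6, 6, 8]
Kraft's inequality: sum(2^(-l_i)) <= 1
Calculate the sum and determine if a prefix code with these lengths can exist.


Sum = 2^(-3) + 2^(-3) + 2^(-4) + 2^(-5) + 2^(-6) + 2^(-6) + 2^(-6) + 2^(-8)
    = 0.125 + 0.125 + 0.0625 + 0.03125 + 0.015625 + 0.015625 + 0.015625 + 0.00390625
    = 101/256 = 0.39453125
Since 0.39453125 <= 1, Kraft's inequality IS satisfied.
A prefix code with these lengths CAN exist.

Kraft sum = 0.39453125. Satisfied.


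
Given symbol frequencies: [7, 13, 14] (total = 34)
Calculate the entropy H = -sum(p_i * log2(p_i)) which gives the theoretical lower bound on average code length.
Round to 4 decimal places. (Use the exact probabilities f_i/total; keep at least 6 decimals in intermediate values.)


Per-symbol terms -p_i * log2(p_i) with p_i = f_i/34:
  p = 7/34 = 0.205882: log2(p) = -2.280108, -p*log2(p) = 0.469434
  p = 13/34 = 0.382353: log2(p) = -1.387023, -p*log2(p) = 0.530332
  p = 14/34 = 0.411765: log2(p) = -1.280108, -p*log2(p) = 0.527103
H = 0.469434 + 0.530332 + 0.527103 = 1.526869

H = 1.5269 bits/symbol


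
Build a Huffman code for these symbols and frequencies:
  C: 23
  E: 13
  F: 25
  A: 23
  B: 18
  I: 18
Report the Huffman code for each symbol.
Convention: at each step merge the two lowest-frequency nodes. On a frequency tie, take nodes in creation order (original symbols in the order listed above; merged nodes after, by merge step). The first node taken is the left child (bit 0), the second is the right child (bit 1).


Huffman tree construction:
Step 1: Merge E(13) + B(18) = 31
Step 2: Merge I(18) + C(23) = 41
Step 3: Merge A(23) + F(25) = 48
Step 4: Merge (E+B)(31) + (I+C)(41) = 72
Step 5: Merge (A+F)(48) + ((E+B)+(I+C))(72) = 120
Read each symbol's code off the tree from the root (left child = 0, right child = 1).

Codes:
  C: 111 (length 3)
  E: 100 (length 3)
  F: 01 (length 2)
  A: 00 (length 2)
  B: 101 (length 3)
  I: 110 (length 3)
Average code length: 312/120 = 2.6000 bits/symbol


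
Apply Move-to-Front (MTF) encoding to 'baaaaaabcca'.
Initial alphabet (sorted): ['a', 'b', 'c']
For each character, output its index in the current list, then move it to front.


MTF encoding:
'b': index 1 in ['a', 'b', 'c'] -> ['b', 'a', 'c']
'a': index 1 in ['b', 'a', 'c'] -> ['a', 'b', 'c']
'a': index 0 in ['a', 'b', 'c'] -> ['a', 'b', 'c']
'a': index 0 in ['a', 'b', 'c'] -> ['a', 'b', 'c']
'a': index 0 in ['a', 'b', 'c'] -> ['a', 'b', 'c']
'a': index 0 in ['a', 'b', 'c'] -> ['a', 'b', 'c']
'a': index 0 in ['a', 'b', 'c'] -> ['a', 'b', 'c']
'b': index 1 in ['a', 'b', 'c'] -> ['b', 'a', 'c']
'c': index 2 in ['b', 'a', 'c'] -> ['c', 'b', 'a']
'c': index 0 in ['c', 'b', 'a'] -> ['c', 'b', 'a']
'a': index 2 in ['c', 'b', 'a'] -> ['a', 'c', 'b']


Output: [1, 1, 0, 0, 0, 0, 0, 1, 2, 0, 2]


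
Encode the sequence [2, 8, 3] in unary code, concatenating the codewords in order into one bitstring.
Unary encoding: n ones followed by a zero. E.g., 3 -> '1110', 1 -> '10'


Encode each number as n ones followed by a terminating 0:
  2 -> 110 (3 bits)
  8 -> 111111110 (9 bits)
  3 -> 1110 (4 bits)
Total length = 3 + 9 + 4 = 16 bits.

Unary([2, 8, 3]) = 1101111111101110 (16 bits)


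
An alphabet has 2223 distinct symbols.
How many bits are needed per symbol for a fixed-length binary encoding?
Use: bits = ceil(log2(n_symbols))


log2(2223) = 11.1183
Bracket: 2^11 = 2048 < 2223 <= 2^12 = 4096
So ceil(log2(2223)) = 12

bits = ceil(log2(2223)) = ceil(11.1183) = 12 bits


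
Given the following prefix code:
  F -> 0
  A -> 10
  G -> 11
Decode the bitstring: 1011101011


Decoding step by step:
Bits 10 -> A
Bits 11 -> G
Bits 10 -> A
Bits 10 -> A
Bits 11 -> G


Decoded message: AGAAG


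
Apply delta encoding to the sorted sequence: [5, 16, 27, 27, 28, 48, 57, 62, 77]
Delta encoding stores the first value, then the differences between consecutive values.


First value: 5
Deltas:
  16 - 5 = 11
  27 - 16 = 11
  27 - 27 = 0
  28 - 27 = 1
  48 - 28 = 20
  57 - 48 = 9
  62 - 57 = 5
  77 - 62 = 15


Delta encoded: [5, 11, 11, 0, 1, 20, 9, 5, 15]


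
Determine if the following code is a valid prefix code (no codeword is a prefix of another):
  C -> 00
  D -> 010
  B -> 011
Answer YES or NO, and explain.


Checking each pair (does one codeword prefix another?):
  C='00' vs D='010': no prefix
  C='00' vs B='011': no prefix
  D='010' vs C='00': no prefix
  D='010' vs B='011': no prefix
  B='011' vs C='00': no prefix
  B='011' vs D='010': no prefix
No violation found over all pairs.

YES -- this is a valid prefix code. No codeword is a prefix of any other codeword.


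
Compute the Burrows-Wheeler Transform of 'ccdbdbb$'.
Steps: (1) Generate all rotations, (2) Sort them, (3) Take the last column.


Rotations (sorted):
  0: $ccdbdbb -> last char: b
  1: b$ccdbdb -> last char: b
  2: bb$ccdbd -> last char: d
  3: bdbb$ccd -> last char: d
  4: ccdbdbb$ -> last char: $
  5: cdbdbb$c -> last char: c
  6: dbb$ccdb -> last char: b
  7: dbdbb$cc -> last char: c


BWT = bbdd$cbc


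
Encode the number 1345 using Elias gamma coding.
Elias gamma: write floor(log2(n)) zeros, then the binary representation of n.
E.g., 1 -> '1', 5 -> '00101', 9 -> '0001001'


num_bits = floor(log2(1345)) + 1 = 11
leading_zeros = num_bits - 1 = 10
binary(1345) = 10101000001

Elias gamma(1345) = '0000000000' + '10101000001' = 000000000010101000001 (21 bits)


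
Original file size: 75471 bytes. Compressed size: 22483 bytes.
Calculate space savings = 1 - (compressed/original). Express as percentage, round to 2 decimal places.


ratio = compressed/original = 22483/75471 = 0.297903
savings = 1 - ratio = 1 - 0.297903 = 0.702097
as a percentage: 0.702097 * 100 = 70.21%

Space savings = 1 - 22483/75471 = 70.21%


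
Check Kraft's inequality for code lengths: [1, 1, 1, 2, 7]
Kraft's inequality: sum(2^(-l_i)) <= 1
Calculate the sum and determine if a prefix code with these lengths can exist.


Sum = 2^(-1) + 2^(-1) + 2^(-1) + 2^(-2) + 2^(-7)
    = 0.5 + 0.5 + 0.5 + 0.25 + 0.0078125
    = 225/128 = 1.7578125
Since 1.7578125 > 1, Kraft's inequality is NOT satisfied.
A prefix code with these lengths CANNOT exist.

Kraft sum = 1.7578125. Not satisfied.


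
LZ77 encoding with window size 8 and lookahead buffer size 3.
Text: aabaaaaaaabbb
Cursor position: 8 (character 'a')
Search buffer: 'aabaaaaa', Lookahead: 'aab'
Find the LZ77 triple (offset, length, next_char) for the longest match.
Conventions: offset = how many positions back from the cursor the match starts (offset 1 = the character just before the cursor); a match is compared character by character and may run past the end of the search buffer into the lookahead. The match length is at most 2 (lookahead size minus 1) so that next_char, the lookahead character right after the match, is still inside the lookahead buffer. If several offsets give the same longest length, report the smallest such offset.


Try each offset into the search buffer:
  offset=1 (pos 7, char 'a'): match length 2
  offset=2 (pos 6, char 'a'): match length 2
  offset=3 (pos 5, char 'a'): match length 2
  offset=4 (pos 4, char 'a'): match length 2
  offset=5 (pos 3, char 'a'): match length 2
  offset=6 (pos 2, char 'b'): match length 0
  offset=7 (pos 1, char 'a'): match length 1
  offset=8 (pos 0, char 'a'): match length 2
Longest match has length 2, found at offsets 1, 2, 3, 4, 5, 8; take the smallest, offset 1.
next_char = character at position 8 + 2 = 10 -> 'b'

Best match: offset=1, length=2 (matching 'aa' starting at position 7)
LZ77 triple: (1, 2, 'b')


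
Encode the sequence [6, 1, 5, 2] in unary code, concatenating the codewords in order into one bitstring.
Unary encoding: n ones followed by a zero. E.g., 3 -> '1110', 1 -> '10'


Encode each number as n ones followed by a terminating 0:
  6 -> 1111110 (7 bits)
  1 -> 10 (2 bits)
  5 -> 111110 (6 bits)
  2 -> 110 (3 bits)
Total length = 7 + 2 + 6 + 3 = 18 bits.

Unary([6, 1, 5, 2]) = 111111010111110110 (18 bits)


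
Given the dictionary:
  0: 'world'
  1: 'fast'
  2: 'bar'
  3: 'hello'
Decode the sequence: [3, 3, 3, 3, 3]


Look up each index in the dictionary:
  3 -> 'hello'
  3 -> 'hello'
  3 -> 'hello'
  3 -> 'hello'
  3 -> 'hello'

Decoded: "hello hello hello hello hello"


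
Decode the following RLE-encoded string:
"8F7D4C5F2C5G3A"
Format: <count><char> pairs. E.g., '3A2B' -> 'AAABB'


Expanding each <count><char> pair:
  8F -> 'FFFFFFFF'
  7D -> 'DDDDDDD'
  4C -> 'CCCC'
  5F -> 'FFFFF'
  2C -> 'CC'
  5G -> 'GGGGG'
  3A -> 'AAA'

Decoded = FFFFFFFFDDDDDDDCCCCFFFFFCCGGGGGAAA


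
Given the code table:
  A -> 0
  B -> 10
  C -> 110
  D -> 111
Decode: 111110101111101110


Decoding:
111 -> D
110 -> C
10 -> B
111 -> D
110 -> C
111 -> D
0 -> A


Result: DCBDCDA


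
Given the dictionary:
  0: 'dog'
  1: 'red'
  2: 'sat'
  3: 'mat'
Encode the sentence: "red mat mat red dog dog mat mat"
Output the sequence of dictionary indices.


Look up each word in the dictionary:
  'red' -> 1
  'mat' -> 3
  'mat' -> 3
  'red' -> 1
  'dog' -> 0
  'dog' -> 0
  'mat' -> 3
  'mat' -> 3

Encoded: [1, 3, 3, 1, 0, 0, 3, 3]


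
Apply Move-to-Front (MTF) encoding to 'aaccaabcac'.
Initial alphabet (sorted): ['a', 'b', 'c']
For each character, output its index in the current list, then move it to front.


MTF encoding:
'a': index 0 in ['a', 'b', 'c'] -> ['a', 'b', 'c']
'a': index 0 in ['a', 'b', 'c'] -> ['a', 'b', 'c']
'c': index 2 in ['a', 'b', 'c'] -> ['c', 'a', 'b']
'c': index 0 in ['c', 'a', 'b'] -> ['c', 'a', 'b']
'a': index 1 in ['c', 'a', 'b'] -> ['a', 'c', 'b']
'a': index 0 in ['a', 'c', 'b'] -> ['a', 'c', 'b']
'b': index 2 in ['a', 'c', 'b'] -> ['b', 'a', 'c']
'c': index 2 in ['b', 'a', 'c'] -> ['c', 'b', 'a']
'a': index 2 in ['c', 'b', 'a'] -> ['a', 'c', 'b']
'c': index 1 in ['a', 'c', 'b'] -> ['c', 'a', 'b']


Output: [0, 0, 2, 0, 1, 0, 2, 2, 2, 1]


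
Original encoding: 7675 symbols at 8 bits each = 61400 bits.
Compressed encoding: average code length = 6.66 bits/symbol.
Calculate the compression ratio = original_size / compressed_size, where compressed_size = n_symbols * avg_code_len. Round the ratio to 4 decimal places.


original_size = n_symbols * orig_bits = 7675 * 8 = 61400 bits
compressed_size = n_symbols * avg_code_len = 7675 * 6.66 = 51115.5 bits
ratio = original_size / compressed_size = 61400 / 51115.5 = 1.2012

Compression ratio = 1.2012


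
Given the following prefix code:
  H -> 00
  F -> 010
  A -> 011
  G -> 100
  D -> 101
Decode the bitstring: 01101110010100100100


Decoding step by step:
Bits 011 -> A
Bits 011 -> A
Bits 100 -> G
Bits 101 -> D
Bits 00 -> H
Bits 100 -> G
Bits 100 -> G


Decoded message: AAGDHGG


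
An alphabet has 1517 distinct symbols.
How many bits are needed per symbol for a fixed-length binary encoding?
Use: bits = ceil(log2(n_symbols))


log2(1517) = 10.567
Bracket: 2^10 = 1024 < 1517 <= 2^11 = 2048
So ceil(log2(1517)) = 11

bits = ceil(log2(1517)) = ceil(10.567) = 11 bits


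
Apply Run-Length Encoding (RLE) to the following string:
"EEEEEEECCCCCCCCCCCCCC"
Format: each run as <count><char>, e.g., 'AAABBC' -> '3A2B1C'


Scanning runs left to right:
  i=0: run of 'E' x 7 -> '7E'
  i=7: run of 'C' x 14 -> '14C'

RLE = 7E14C


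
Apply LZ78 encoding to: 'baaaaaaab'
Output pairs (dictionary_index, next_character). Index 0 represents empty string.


LZ78 encoding steps:
Dictionary: {0: ''}
Step 1: w='' (idx 0), next='b' -> output (0, 'b'), add 'b' as idx 1
Step 2: w='' (idx 0), next='a' -> output (0, 'a'), add 'a' as idx 2
Step 3: w='a' (idx 2), next='a' -> output (2, 'a'), add 'aa' as idx 3
Step 4: w='aa' (idx 3), next='a' -> output (3, 'a'), add 'aaa' as idx 4
Step 5: w='a' (idx 2), next='b' -> output (2, 'b'), add 'ab' as idx 5


Encoded: [(0, 'b'), (0, 'a'), (2, 'a'), (3, 'a'), (2, 'b')]


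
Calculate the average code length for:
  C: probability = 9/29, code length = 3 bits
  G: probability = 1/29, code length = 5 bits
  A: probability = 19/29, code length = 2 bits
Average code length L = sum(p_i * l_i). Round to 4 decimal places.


Weighted contributions p_i * l_i:
  C: (9/29) * 3 = 27/29
  G: (1/29) * 5 = 5/29
  A: (19/29) * 2 = 38/29
Sum = (27 + 5 + 38)/29 = 70/29

L = 70/29 = 2.4138 bits/symbol


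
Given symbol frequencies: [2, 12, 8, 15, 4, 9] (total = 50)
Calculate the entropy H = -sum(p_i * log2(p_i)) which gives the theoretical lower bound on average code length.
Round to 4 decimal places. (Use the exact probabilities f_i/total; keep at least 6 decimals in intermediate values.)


Per-symbol terms -p_i * log2(p_i) with p_i = f_i/50:
  p = 2/50 = 0.040000: log2(p) = -4.643856, -p*log2(p) = 0.185754
  p = 12/50 = 0.240000: log2(p) = -2.058894, -p*log2(p) = 0.494134
  p = 8/50 = 0.160000: log2(p) = -2.643856, -p*log2(p) = 0.423017
  p = 15/50 = 0.300000: log2(p) = -1.736966, -p*log2(p) = 0.521090
  p = 4/50 = 0.080000: log2(p) = -3.643856, -p*log2(p) = 0.291508
  p = 9/50 = 0.180000: log2(p) = -2.473931, -p*log2(p) = 0.445308
H = 0.185754 + 0.494134 + 0.423017 + 0.521090 + 0.291508 + 0.445308 = 2.360811

H = 2.3608 bits/symbol


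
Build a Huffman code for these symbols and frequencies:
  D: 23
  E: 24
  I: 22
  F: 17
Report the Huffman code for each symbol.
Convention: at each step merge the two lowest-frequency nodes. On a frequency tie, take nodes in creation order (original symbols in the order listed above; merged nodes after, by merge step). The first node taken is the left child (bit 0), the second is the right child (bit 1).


Huffman tree construction:
Step 1: Merge F(17) + I(22) = 39
Step 2: Merge D(23) + E(24) = 47
Step 3: Merge (F+I)(39) + (D+E)(47) = 86
Read each symbol's code off the tree from the root (left child = 0, right child = 1).

Codes:
  D: 10 (length 2)
  E: 11 (length 2)
  I: 01 (length 2)
  F: 00 (length 2)
Average code length: 172/86 = 2.0000 bits/symbol


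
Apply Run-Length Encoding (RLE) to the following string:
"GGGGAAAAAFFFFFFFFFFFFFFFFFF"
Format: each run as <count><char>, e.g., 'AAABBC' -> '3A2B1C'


Scanning runs left to right:
  i=0: run of 'G' x 4 -> '4G'
  i=4: run of 'A' x 5 -> '5A'
  i=9: run of 'F' x 18 -> '18F'

RLE = 4G5A18F


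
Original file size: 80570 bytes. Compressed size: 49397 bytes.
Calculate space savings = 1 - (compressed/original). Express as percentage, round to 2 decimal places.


ratio = compressed/original = 49397/80570 = 0.613094
savings = 1 - ratio = 1 - 0.613094 = 0.386906
as a percentage: 0.386906 * 100 = 38.69%

Space savings = 1 - 49397/80570 = 38.69%


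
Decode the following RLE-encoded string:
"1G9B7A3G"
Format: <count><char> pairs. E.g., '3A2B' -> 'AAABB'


Expanding each <count><char> pair:
  1G -> 'G'
  9B -> 'BBBBBBBBB'
  7A -> 'AAAAAAA'
  3G -> 'GGG'

Decoded = GBBBBBBBBBAAAAAAAGGG


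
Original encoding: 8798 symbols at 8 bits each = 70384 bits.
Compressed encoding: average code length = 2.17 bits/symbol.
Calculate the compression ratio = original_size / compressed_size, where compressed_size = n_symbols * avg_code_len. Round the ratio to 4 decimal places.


original_size = n_symbols * orig_bits = 8798 * 8 = 70384 bits
compressed_size = n_symbols * avg_code_len = 8798 * 2.17 = 19091.66 bits
ratio = original_size / compressed_size = 70384 / 19091.66 = 3.6866

Compression ratio = 3.6866


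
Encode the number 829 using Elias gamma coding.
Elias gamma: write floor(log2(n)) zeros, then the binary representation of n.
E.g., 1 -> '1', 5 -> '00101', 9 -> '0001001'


num_bits = floor(log2(829)) + 1 = 10
leading_zeros = num_bits - 1 = 9
binary(829) = 1100111101

Elias gamma(829) = '000000000' + '1100111101' = 0000000001100111101 (19 bits)
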